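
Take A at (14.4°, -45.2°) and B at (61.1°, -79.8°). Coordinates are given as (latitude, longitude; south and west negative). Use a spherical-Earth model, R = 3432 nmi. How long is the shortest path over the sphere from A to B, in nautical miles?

Haversine: a = sin²(Δφ/2)+cos φ₁ cos φ₂ sin²(Δλ/2) = 0.19849;  σ = 2·atan2(√a,√(1−a))
σ = 52.913° → d = Rσ = 3432·0.92350 = 3169 nmi

3169 nmi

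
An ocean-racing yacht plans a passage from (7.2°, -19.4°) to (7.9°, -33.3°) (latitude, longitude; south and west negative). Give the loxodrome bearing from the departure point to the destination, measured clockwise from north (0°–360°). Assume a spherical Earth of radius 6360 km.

272.9°

Meridional parts: M(φ₁)=+0.1260, M(φ₂)=+0.1383 → ΔM = +0.0123;  Δλ = -0.2426 rad
tan C = Δλ / ΔM = -19.6849 → C = 272.91°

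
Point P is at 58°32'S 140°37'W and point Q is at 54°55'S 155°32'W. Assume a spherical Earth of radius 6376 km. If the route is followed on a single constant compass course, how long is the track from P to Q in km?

995 km

Rhumb course C = atan2(Δλ, Δψ) with Δψ = ln[tan(π/4+φ₂/2)/tan(π/4+φ₁/2)] = +0.1152, Δλ = -0.2603 → C = 293.86°
d = R·|Δφ| / |cos C| = 6376·0.06312 / 0.40452 = 995 km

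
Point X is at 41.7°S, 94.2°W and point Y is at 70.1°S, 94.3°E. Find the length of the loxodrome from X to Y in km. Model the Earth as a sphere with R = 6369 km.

Rhumb course C = atan2(Δλ, Δψ) with Δψ = ln[tan(π/4+φ₂/2)/tan(π/4+φ₁/2)] = -0.9384, Δλ = -2.9932 → C = 252.59°
d = R·|Δφ| / |cos C| = 6369·0.49567 / 0.29915 = 10553 km

10553 km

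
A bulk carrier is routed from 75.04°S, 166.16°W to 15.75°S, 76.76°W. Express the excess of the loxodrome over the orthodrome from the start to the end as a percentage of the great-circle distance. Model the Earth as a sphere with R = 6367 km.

6.4%

Great circle: σ = 1.3028 rad → d_gc = Rσ = 8294.6 km
Rhumb: Δφ = +1.0348, Δλ = +1.5603, Δψ = +1.7519, q = Δφ/Δψ = 0.5907 → d_rh = R√(Δφ²+q²Δλ²) = 8823.0 km
Excess = (8823.0 − 8294.6) / 8294.6 = 528.4 / 8294.6 = 6.37% ≈ 6.4%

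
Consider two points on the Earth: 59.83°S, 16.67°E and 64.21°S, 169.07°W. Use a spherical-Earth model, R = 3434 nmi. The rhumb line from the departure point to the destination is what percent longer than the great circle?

46.2%

Great circle: σ = 0.9754 rad → d_gc = Rσ = 3349.4 nmi
Rhumb: Δφ = -0.0764, Δλ = +3.0414, Δψ = -0.1633, q = Δφ/Δψ = 0.4682 → d_rh = R√(Δφ²+q²Δλ²) = 4897.4 nmi
Excess = (4897.4 − 3349.4) / 3349.4 = 1548.0 / 3349.4 = 46.22% ≈ 46.2%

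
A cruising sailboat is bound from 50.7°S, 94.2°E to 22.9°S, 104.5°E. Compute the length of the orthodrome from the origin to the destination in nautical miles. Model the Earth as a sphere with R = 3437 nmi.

1736 nmi

cos σ = sin φ₁ sin φ₂ + cos φ₁ cos φ₂ cos Δλ
      = sin(-50.70°)sin(-22.90°) + cos(-50.70°)cos(-22.90°)cos(10.30°) = 0.8752
σ = 28.934° → d = Rσ = 3437·0.50499 = 1736 nmi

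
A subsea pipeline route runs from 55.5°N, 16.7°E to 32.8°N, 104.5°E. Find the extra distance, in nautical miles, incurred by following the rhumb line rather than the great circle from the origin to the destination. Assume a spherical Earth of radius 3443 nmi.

Great circle: cos σ = sin φ₁ sin φ₂ + cos φ₁ cos φ₂ cos Δλ,  σ = 1.0875 rad → d_gc = 3744.2 nmi
Rhumb line: Δψ = -0.5630, q = Δφ/Δψ = 0.7037, d_rh = R√(Δφ²+q²Δλ²) = 3955.6 nmi
Excess = 3955.6 − 3744.2 = 211.4 ≈ 211 nmi

211 nmi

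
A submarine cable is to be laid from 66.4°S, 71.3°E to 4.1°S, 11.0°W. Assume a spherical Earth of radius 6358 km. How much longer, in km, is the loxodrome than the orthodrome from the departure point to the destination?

Great circle: cos σ = sin φ₁ sin φ₂ + cos φ₁ cos φ₂ cos Δλ,  σ = 1.4515 rad → d_gc = 9228.6 km
Rhumb line: Δψ = +1.4942, q = Δφ/Δψ = 0.7277, d_rh = R√(Δφ²+q²Δλ²) = 9589.6 km
Excess = 9589.6 − 9228.6 = 361.0 ≈ 361 km

361 km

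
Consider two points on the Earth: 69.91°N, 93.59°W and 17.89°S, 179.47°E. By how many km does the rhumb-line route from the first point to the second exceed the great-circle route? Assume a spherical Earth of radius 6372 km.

Great circle: cos σ = sin φ₁ sin φ₂ + cos φ₁ cos φ₂ cos Δλ,  σ = 1.8453 rad → d_gc = 11758.1 km
Rhumb line: Δψ = -2.0483, q = Δφ/Δψ = 0.7481, d_rh = R√(Δφ²+q²Δλ²) = 12152.0 km
Excess = 12152.0 − 11758.1 = 393.9 ≈ 394 km

394 km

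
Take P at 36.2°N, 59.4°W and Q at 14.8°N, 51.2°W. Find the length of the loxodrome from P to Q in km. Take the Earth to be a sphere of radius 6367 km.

Δψ = ln[tan(π/4+φ₂/2)/tan(π/4+φ₁/2)] = -0.4174;  Δφ = -0.3735 rad,  Δλ = +0.1431 rad
q = Δφ/Δψ = 0.8949
d = R·√(Δφ² + q²Δλ²) = 6367·0.39485 = 2514 km

2514 km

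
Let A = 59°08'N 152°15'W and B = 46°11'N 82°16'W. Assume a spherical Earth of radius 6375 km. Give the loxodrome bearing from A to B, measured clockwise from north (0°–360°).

Δψ = ln[tan(π/4+φ₂/2)/tan(π/4+φ₁/2)] = -0.3762
Δλ = +1.2214 rad (taken the short way round)
course = atan2(Δλ, Δψ) = 107.12°

107.1°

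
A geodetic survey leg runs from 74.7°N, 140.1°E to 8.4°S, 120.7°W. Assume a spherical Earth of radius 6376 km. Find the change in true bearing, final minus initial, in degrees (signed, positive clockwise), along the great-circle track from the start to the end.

+81.3°

At departure: θ₁ = atan2(sin Δλ cos φ₂, cos φ₁ sin φ₂ − sin φ₁ cos φ₂ cos Δλ) = 83.34°
At arrival: θ₂ = atan2(sin Δλ cos φ₁, −cos φ₂ sin φ₁ + sin φ₂ cos φ₁ cos Δλ) = 164.64°
Δθ = θ₂ − θ₁ = +81.3°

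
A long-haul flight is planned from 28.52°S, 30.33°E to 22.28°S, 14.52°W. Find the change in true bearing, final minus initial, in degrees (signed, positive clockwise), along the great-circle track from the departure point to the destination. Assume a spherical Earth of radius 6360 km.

At departure: θ₁ = atan2(sin Δλ cos φ₂, cos φ₁ sin φ₂ − sin φ₁ cos φ₂ cos Δλ) = 268.25°
At arrival: θ₂ = atan2(sin Δλ cos φ₁, −cos φ₂ sin φ₁ + sin φ₂ cos φ₁ cos Δλ) = 288.36°
Δθ = θ₂ − θ₁ = +20.1°

+20.1°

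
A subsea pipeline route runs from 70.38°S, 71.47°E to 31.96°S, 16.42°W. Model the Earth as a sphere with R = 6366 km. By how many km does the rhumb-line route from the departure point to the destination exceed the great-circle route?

Great circle: cos σ = sin φ₁ sin φ₂ + cos φ₁ cos φ₂ cos Δλ,  σ = 1.0367 rad → d_gc = 6599.485 km
Rhumb line: Δψ = +1.1658, q = Δφ/Δψ = 0.5752, d_rh = R√(Δφ²+q²Δλ²) = 7054.983 km
Excess = 7054.983 − 6599.485 = 455.498 ≈ 455 km

455 km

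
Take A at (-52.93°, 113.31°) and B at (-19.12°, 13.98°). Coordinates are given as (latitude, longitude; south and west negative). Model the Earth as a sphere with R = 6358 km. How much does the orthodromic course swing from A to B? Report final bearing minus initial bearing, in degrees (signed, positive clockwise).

Initial bearing θ₁ = atan2(sin Δλ cos φ₂, cos φ₁ sin φ₂ − sin φ₁ cos φ₂ cos Δλ) = 251.08°
Final bearing θ₂ = (initial bearing from the destination back to the start) + 180° = 322.88°
Δθ = θ₂ − θ₁ = +71.8°

+71.8°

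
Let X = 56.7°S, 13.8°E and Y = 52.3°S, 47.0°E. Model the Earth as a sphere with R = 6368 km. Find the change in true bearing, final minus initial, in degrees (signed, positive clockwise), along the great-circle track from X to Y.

Initial bearing θ₁ = atan2(sin Δλ cos φ₂, cos φ₁ sin φ₂ − sin φ₁ cos φ₂ cos Δλ) = 91.15°
Final bearing θ₂ = (initial bearing from the destination back to the start) + 180° = 63.85°
Δθ = θ₂ − θ₁ = -27.3°

-27.3°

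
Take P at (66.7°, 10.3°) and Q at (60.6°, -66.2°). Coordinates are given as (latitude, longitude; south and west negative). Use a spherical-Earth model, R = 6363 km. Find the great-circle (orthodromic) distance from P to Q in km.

3584 km

cos σ = sin φ₁ sin φ₂ + cos φ₁ cos φ₂ cos Δλ
      = sin(66.70°)sin(60.60°) + cos(66.70°)cos(60.60°)cos(-76.50°) = 0.8455
σ = 32.275° → d = Rσ = 6363·0.56331 = 3584 km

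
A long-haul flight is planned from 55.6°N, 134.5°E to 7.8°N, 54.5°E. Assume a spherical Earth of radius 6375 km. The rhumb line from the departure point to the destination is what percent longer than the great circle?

2.9%

Great circle: σ = 1.3601 rad → d_gc = Rσ = 8670.4 km
Rhumb: Δφ = -0.8343, Δλ = -1.3963, Δψ = -1.0361, q = Δφ/Δψ = 0.8052 → d_rh = R√(Δφ²+q²Δλ²) = 8925.1 km
Excess = (8925.1 − 8670.4) / 8670.4 = 254.7 / 8670.4 = 2.94% ≈ 2.9%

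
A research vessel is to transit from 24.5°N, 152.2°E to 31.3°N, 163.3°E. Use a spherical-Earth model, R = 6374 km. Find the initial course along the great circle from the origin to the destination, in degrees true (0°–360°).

θ = atan2( sin Δλ·cos φ₂ ,  cos φ₁ sin φ₂ − sin φ₁ cos φ₂ cos Δλ )
  = atan2(+0.1645, +0.1250) = 52.76°

52.8°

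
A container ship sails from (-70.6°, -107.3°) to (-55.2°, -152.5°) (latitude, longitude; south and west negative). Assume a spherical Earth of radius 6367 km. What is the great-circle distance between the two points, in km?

2751 km

Haversine: a = sin²(Δφ/2)+cos φ₁ cos φ₂ sin²(Δλ/2) = 0.04595;  σ = 2·atan2(√a,√(1−a))
σ = 24.755° → d = Rσ = 6367·0.43206 = 2751 km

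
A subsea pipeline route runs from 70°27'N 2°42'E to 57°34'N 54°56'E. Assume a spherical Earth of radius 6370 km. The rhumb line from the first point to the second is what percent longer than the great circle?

Great circle: σ = 0.4388 rad → d_gc = Rσ = 2795.0 km
Rhumb: Δφ = -0.2249, Δλ = +0.9116, Δψ = -0.5237, q = Δφ/Δψ = 0.4294 → d_rh = R√(Δφ²+q²Δλ²) = 2875.7 km
Excess = (2875.7 − 2795.0) / 2795.0 = 80.7 / 2795.0 = 2.89% ≈ 2.9%

2.9%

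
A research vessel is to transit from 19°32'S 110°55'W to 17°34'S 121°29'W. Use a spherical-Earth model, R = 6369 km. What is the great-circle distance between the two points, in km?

1135 km

cos σ = sin φ₁ sin φ₂ + cos φ₁ cos φ₂ cos Δλ
      = sin(-19.53°)sin(-17.57°) + cos(-19.53°)cos(-17.57°)cos(-10.57°) = 0.9842
σ = 10.207° → d = Rσ = 6369·0.17814 = 1135 km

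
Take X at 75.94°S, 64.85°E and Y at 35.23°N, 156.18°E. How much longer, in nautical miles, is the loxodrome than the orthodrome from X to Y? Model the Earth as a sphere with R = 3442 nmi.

Great circle: cos σ = sin φ₁ sin φ₂ + cos φ₁ cos φ₂ cos Δλ,  σ = 2.1702 rad → d_gc = 7470.0 nmi
Rhumb line: Δψ = +2.7507, q = Δφ/Δψ = 0.7054, d_rh = R√(Δφ²+q²Δλ²) = 7718.7 nmi
Excess = 7718.7 − 7470.0 = 248.7 ≈ 249 nmi

249 nmi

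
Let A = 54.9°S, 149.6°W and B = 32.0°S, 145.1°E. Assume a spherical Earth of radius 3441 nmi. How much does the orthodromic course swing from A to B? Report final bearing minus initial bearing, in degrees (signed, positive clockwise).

Initial bearing θ₁ = atan2(sin Δλ cos φ₂, cos φ₁ sin φ₂ − sin φ₁ cos φ₂ cos Δλ) = 268.90°
Final bearing θ₂ = (initial bearing from the destination back to the start) + 180° = 317.32°
Δθ = θ₂ − θ₁ = +48.4°

+48.4°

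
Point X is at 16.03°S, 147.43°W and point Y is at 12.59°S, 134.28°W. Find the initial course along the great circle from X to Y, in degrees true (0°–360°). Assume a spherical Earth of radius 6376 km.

76.6°

θ = atan2( sin Δλ·cos φ₂ ,  cos φ₁ sin φ₂ − sin φ₁ cos φ₂ cos Δλ )
  = atan2(+0.2220, +0.0529) = 76.59°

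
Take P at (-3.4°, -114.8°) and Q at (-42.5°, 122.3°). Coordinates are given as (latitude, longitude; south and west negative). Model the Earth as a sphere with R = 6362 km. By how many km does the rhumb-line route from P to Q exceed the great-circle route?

Great circle: cos σ = sin φ₁ sin φ₂ + cos φ₁ cos φ₂ cos Δλ,  σ = 1.9387 rad → d_gc = 12334.3 km
Rhumb line: Δψ = -0.7616, q = Δφ/Δψ = 0.8961, d_rh = R√(Δφ²+q²Δλ²) = 12976.0 km
Excess = 12976.0 − 12334.3 = 641.7 ≈ 642 km

642 km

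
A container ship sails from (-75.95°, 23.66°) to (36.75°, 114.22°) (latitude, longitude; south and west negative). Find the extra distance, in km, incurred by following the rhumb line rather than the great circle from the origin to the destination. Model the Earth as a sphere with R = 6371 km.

Great circle: cos σ = sin φ₁ sin φ₂ + cos φ₁ cos φ₂ cos Δλ,  σ = 2.1924 rad → d_gc = 13967.7 km
Rhumb line: Δψ = +2.7843, q = Δφ/Δψ = 0.7065, d_rh = R√(Δφ²+q²Δλ²) = 14410.1 km
Excess = 14410.1 − 13967.7 = 442.4 ≈ 442 km

442 km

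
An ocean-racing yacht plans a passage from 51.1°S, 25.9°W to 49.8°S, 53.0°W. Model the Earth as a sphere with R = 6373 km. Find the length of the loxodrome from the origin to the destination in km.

Rhumb course C = atan2(Δλ, Δψ) with Δψ = ln[tan(π/4+φ₂/2)/tan(π/4+φ₁/2)] = +0.0356, Δλ = -0.4730 → C = 274.31°
d = R·|Δφ| / |cos C| = 6373·0.02269 / 0.07513 = 1925 km

1925 km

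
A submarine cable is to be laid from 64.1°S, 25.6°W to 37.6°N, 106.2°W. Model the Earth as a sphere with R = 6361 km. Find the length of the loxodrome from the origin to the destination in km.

13439 km

Δψ = ln[tan(π/4+φ₂/2)/tan(π/4+φ₁/2)] = +2.1790;  Δφ = +1.7750 rad,  Δλ = -1.4067 rad
q = Δφ/Δψ = 0.8146
d = R·√(Δφ² + q²Δλ²) = 6361·2.11275 = 13439 km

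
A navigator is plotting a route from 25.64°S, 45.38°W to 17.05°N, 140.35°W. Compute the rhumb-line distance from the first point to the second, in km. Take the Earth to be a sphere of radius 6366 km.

Δψ = ln[tan(π/4+φ₂/2)/tan(π/4+φ₁/2)] = +0.7653;  Δφ = +0.7451 rad,  Δλ = -1.6575 rad
q = Δφ/Δψ = 0.9736
d = R·√(Δφ² + q²Δλ²) = 6366·1.77744 = 11315 km

11315 km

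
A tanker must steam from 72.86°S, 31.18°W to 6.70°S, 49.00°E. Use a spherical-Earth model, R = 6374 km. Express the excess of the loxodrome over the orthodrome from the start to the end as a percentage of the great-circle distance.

Great circle: σ = 1.4087 rad → d_gc = Rσ = 8978.9 km
Rhumb: Δφ = +1.1547, Δλ = +1.3994, Δψ = +1.7753, q = Δφ/Δψ = 0.6504 → d_rh = R√(Δφ²+q²Δλ²) = 9371.9 km
Excess = (9371.9 − 8978.9) / 8978.9 = 393.0 / 8978.9 = 4.38% ≈ 4.4%

4.4%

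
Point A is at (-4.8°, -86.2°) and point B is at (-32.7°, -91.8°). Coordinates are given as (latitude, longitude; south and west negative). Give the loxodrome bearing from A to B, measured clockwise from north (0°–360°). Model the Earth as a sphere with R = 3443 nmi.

190.6°

Meridional parts: M(φ₁)=-0.0839, M(φ₂)=-0.6045 → ΔM = -0.5206;  Δλ = -0.0977 rad
tan C = Δλ / ΔM = +0.1877 → C = 190.63°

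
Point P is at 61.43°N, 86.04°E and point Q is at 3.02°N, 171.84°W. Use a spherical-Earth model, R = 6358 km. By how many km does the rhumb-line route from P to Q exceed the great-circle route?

Great circle: cos σ = sin φ₁ sin φ₂ + cos φ₁ cos φ₂ cos Δλ,  σ = 1.6248 rad → d_gc = 10330.6 km
Rhumb line: Δψ = -1.3153, q = Δφ/Δψ = 0.7751, d_rh = R√(Δφ²+q²Δλ²) = 10916.0 km
Excess = 10916.0 − 10330.6 = 585.4 ≈ 585 km

585 km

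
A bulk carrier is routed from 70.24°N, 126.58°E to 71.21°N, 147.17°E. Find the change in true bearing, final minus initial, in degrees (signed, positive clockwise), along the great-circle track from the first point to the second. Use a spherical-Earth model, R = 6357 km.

+19.5°

Initial bearing θ₁ = atan2(sin Δλ cos φ₂, cos φ₁ sin φ₂ − sin φ₁ cos φ₂ cos Δλ) = 72.23°
Final bearing θ₂ = (initial bearing from the destination back to the start) + 180° = 91.69°
Δθ = θ₂ − θ₁ = +19.5°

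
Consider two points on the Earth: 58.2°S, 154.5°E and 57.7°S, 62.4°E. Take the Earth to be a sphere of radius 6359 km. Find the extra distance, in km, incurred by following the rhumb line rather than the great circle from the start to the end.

Great circle: cos σ = sin φ₁ sin φ₂ + cos φ₁ cos φ₂ cos Δλ,  σ = 0.7840 rad → d_gc = 4985.7 km
Rhumb line: Δψ = +0.0164, q = Δφ/Δψ = 0.5306, d_rh = R√(Δφ²+q²Δλ²) = 5424.5 km
Excess = 5424.5 − 4985.7 = 438.8 ≈ 439 km

439 km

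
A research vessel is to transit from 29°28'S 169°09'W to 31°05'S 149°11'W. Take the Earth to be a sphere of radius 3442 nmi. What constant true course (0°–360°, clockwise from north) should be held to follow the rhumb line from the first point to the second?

95.4°

Δψ = ln[tan(π/4+φ₂/2)/tan(π/4+φ₁/2)] = -0.0327
Δλ = +0.3485 rad (taken the short way round)
course = atan2(Δλ, Δψ) = 95.36°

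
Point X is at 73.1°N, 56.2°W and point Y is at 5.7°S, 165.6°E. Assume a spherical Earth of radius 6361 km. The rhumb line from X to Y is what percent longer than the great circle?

14.0%

Great circle: σ = 1.8867 rad → d_gc = Rσ = 12001.3 km
Rhumb: Δφ = -1.3753, Δλ = -2.4120, Δψ = -2.0064, q = Δφ/Δψ = 0.6855 → d_rh = R√(Δφ²+q²Δλ²) = 13680.0 km
Excess = (13680.0 − 12001.3) / 12001.3 = 1678.7 / 12001.3 = 13.99% ≈ 14.0%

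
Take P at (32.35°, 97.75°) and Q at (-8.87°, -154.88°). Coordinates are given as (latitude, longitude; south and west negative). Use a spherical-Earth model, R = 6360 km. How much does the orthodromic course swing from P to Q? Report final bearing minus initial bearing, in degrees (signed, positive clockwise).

Initial bearing θ₁ = atan2(sin Δλ cos φ₂, cos φ₁ sin φ₂ − sin φ₁ cos φ₂ cos Δλ) = 88.33°
Final bearing θ₂ = (initial bearing from the destination back to the start) + 180° = 121.28°
Δθ = θ₂ − θ₁ = +33.0°

+33.0°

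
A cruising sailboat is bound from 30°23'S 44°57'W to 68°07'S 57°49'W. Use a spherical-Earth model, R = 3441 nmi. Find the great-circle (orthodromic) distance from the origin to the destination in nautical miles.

2311 nmi

cos σ = sin φ₁ sin φ₂ + cos φ₁ cos φ₂ cos Δλ
      = sin(-30.38°)sin(-68.12°) + cos(-30.38°)cos(-68.12°)cos(-12.87°) = 0.7828
σ = 38.483° → d = Rσ = 3441·0.67165 = 2311 nmi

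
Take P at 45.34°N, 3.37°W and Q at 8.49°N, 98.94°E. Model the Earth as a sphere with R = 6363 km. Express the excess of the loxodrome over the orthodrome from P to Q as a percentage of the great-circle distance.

4.0%

Great circle: σ = 1.6140 rad → d_gc = Rσ = 10270.0 km
Rhumb: Δφ = -0.6432, Δλ = +1.7856, Δψ = -0.7411, q = Δφ/Δψ = 0.8679 → d_rh = R√(Δφ²+q²Δλ²) = 10676.3 km
Excess = (10676.3 − 10270.0) / 10270.0 = 406.3 / 10270.0 = 3.96% ≈ 4.0%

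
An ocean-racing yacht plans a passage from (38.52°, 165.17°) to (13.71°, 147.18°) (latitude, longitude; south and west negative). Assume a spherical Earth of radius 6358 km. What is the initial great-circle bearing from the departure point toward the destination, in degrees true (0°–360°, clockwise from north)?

θ = atan2( sin Δλ·cos φ₂ ,  cos φ₁ sin φ₂ − sin φ₁ cos φ₂ cos Δλ )
  = atan2(-0.3001, -0.3900) = 217.57°

217.6°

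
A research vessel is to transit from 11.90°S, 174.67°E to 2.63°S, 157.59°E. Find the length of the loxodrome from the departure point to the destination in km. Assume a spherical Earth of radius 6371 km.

2146 km

Rhumb course C = atan2(Δλ, Δψ) with Δψ = ln[tan(π/4+φ₂/2)/tan(π/4+φ₁/2)] = +0.1633, Δλ = -0.2981 → C = 298.71°
d = R·|Δφ| / |cos C| = 6371·0.16179 / 0.48040 = 2146 km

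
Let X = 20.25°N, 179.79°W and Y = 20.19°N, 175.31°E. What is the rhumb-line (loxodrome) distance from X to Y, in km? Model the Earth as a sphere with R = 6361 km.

511 km

Δψ = ln[tan(π/4+φ₂/2)/tan(π/4+φ₁/2)] = -0.0011;  Δφ = -0.0010 rad,  Δλ = -0.0855 rad
q = Δφ/Δψ = 0.9384
d = R·√(Δφ² + q²Δλ²) = 6361·0.08026 = 511 km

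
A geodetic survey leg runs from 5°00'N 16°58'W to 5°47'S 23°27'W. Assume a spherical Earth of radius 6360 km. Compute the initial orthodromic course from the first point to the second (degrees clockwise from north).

N = sin Δλ·cos φ₂ = -0.1123;  D = cos φ₁ sin φ₂ − sin φ₁ cos φ₂ cos Δλ = -0.1865
initial course = atan2(N, D) = 211.06°

211.1°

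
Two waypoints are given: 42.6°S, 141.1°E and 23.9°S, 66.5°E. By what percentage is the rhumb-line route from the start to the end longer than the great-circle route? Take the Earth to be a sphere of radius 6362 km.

Great circle: σ = 1.1007 rad → d_gc = Rσ = 7002.9 km
Rhumb: Δφ = +0.3264, Δλ = -1.3020, Δψ = +0.3935, q = Δφ/Δψ = 0.8293 → d_rh = R√(Δφ²+q²Δλ²) = 7176.7 km
Excess = (7176.7 − 7002.9) / 7002.9 = 173.8 / 7002.9 = 2.48% ≈ 2.5%

2.5%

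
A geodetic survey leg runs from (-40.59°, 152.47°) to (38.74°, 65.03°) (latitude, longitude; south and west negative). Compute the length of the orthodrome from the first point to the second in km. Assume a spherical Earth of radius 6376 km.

12506 km

Haversine: a = sin²(Δφ/2)+cos φ₁ cos φ₂ sin²(Δλ/2) = 0.69035;  σ = 2·atan2(√a,√(1−a))
σ = 112.377° → d = Rσ = 6376·1.96136 = 12506 km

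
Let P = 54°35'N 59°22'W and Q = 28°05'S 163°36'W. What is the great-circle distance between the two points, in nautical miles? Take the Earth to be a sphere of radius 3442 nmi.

Haversine: a = sin²(Δφ/2)+cos φ₁ cos φ₂ sin²(Δλ/2) = 0.75468;  σ = 2·atan2(√a,√(1−a))
σ = 120.621° → d = Rσ = 3442·2.10523 = 7246 nmi

7246 nmi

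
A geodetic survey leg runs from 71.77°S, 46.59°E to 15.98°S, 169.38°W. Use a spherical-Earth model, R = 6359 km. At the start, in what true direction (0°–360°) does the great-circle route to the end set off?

145.6°

N = sin Δλ·cos φ₂ = +0.5647;  D = cos φ₁ sin φ₂ − sin φ₁ cos φ₂ cos Δλ = -0.8251
initial course = atan2(N, D) = 145.61°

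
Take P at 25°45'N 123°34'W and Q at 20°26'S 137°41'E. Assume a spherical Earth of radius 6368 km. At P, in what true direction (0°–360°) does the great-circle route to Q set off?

θ = atan2( sin Δλ·cos φ₂ ,  cos φ₁ sin φ₂ − sin φ₁ cos φ₂ cos Δλ )
  = atan2(-0.9262, -0.2525) = 254.75°

254.7°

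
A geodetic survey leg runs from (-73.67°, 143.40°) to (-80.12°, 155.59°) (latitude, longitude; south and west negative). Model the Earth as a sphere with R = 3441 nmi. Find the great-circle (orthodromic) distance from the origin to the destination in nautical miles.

Haversine: a = sin²(Δφ/2)+cos φ₁ cos φ₂ sin²(Δλ/2) = 0.00371;  σ = 2·atan2(√a,√(1−a))
σ = 6.983° → d = Rσ = 3441·0.12187 = 419 nmi

419 nmi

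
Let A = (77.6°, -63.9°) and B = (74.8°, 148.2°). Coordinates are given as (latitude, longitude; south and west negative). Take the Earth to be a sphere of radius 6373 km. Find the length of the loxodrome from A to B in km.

3923 km

Δψ = ln[tan(π/4+φ₂/2)/tan(π/4+φ₁/2)] = -0.2056;  Δφ = -0.0489 rad,  Δλ = -2.5813 rad
q = Δφ/Δψ = 0.2377
d = R·√(Δφ² + q²Δλ²) = 6373·0.61558 = 3923 km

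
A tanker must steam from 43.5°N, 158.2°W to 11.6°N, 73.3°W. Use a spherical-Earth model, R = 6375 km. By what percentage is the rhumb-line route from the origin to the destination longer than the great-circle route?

Great circle: σ = 1.3678 rad → d_gc = Rσ = 8719.9 km
Rhumb: Δφ = -0.5568, Δλ = +1.4818, Δψ = -0.6410, q = Δφ/Δψ = 0.8686 → d_rh = R√(Δφ²+q²Δλ²) = 8940.1 km
Excess = (8940.1 − 8719.9) / 8719.9 = 220.2 / 8719.9 = 2.53% ≈ 2.5%

2.5%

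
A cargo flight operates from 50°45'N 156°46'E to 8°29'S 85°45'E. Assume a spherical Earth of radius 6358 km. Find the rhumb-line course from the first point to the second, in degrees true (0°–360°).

226.4°

Δψ = ln[tan(π/4+φ₂/2)/tan(π/4+φ₁/2)] = -1.1798
Δλ = -1.2395 rad (taken the short way round)
course = atan2(Δλ, Δψ) = 226.41°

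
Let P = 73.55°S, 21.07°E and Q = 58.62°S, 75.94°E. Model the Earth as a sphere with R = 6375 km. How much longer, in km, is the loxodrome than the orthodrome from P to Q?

93 km

Great circle: cos σ = sin φ₁ sin φ₂ + cos φ₁ cos φ₂ cos Δλ,  σ = 0.4426 rad → d_gc = 2821.6 km
Rhumb line: Δψ = +0.6644, q = Δφ/Δψ = 0.3922, d_rh = R√(Δφ²+q²Δλ²) = 2914.3 km
Excess = 2914.3 − 2821.6 = 92.7 ≈ 93 km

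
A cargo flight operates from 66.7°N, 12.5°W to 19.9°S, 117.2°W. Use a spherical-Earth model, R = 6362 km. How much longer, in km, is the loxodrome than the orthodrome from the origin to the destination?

Great circle: cos σ = sin φ₁ sin φ₂ + cos φ₁ cos φ₂ cos Δλ,  σ = 1.9900 rad → d_gc = 12660.1 km
Rhumb line: Δψ = -1.9335, q = Δφ/Δψ = 0.7817, d_rh = R√(Δφ²+q²Δλ²) = 13230.8 km
Excess = 13230.8 − 12660.1 = 570.7 ≈ 571 km

571 km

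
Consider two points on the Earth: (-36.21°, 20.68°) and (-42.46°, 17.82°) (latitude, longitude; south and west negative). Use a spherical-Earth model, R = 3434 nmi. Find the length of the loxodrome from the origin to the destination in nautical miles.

Rhumb course C = atan2(Δλ, Δψ) with Δψ = ln[tan(π/4+φ₂/2)/tan(π/4+φ₁/2)] = -0.1412, Δλ = -0.0499 → C = 199.47°
d = R·|Δφ| / |cos C| = 3434·0.10908 / 0.94282 = 397 nmi

397 nmi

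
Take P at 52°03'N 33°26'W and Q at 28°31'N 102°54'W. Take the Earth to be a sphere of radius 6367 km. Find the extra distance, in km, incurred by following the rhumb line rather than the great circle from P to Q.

Great circle: cos σ = sin φ₁ sin φ₂ + cos φ₁ cos φ₂ cos Δλ,  σ = 0.9692 rad → d_gc = 6170.6 km
Rhumb line: Δψ = -0.5479, q = Δφ/Δψ = 0.7496, d_rh = R√(Δφ²+q²Δλ²) = 6349.9 km
Excess = 6349.9 − 6170.6 = 179.3 ≈ 179 km

179 km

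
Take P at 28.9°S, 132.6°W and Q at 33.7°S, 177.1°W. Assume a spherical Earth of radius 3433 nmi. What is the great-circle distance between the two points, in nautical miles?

cos σ = sin φ₁ sin φ₂ + cos φ₁ cos φ₂ cos Δλ
      = sin(-28.90°)sin(-33.70°) + cos(-28.90°)cos(-33.70°)cos(-44.50°) = 0.7876
σ = 38.035° → d = Rσ = 3433·0.66383 = 2279 nmi

2279 nmi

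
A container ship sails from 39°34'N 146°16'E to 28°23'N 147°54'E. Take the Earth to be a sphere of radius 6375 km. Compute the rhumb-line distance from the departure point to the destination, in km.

1253 km

Δψ = ln[tan(π/4+φ₂/2)/tan(π/4+φ₁/2)] = -0.2361;  Δφ = -0.1952 rad,  Δλ = +0.0285 rad
q = Δφ/Δψ = 0.8268
d = R·√(Δφ² + q²Δλ²) = 6375·0.19660 = 1253 km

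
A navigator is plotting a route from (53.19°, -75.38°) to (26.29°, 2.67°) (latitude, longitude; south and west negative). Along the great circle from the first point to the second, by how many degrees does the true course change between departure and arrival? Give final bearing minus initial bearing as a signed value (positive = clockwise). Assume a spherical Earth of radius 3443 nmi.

Initial bearing θ₁ = atan2(sin Δλ cos φ₂, cos φ₁ sin φ₂ − sin φ₁ cos φ₂ cos Δλ) = 82.42°
Final bearing θ₂ = (initial bearing from the destination back to the start) + 180° = 138.51°
Δθ = θ₂ − θ₁ = +56.1°

+56.1°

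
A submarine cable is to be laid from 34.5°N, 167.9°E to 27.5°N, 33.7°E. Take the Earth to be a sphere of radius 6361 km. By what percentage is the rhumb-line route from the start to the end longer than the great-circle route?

10.3%

Great circle: σ = 1.8215 rad → d_gc = Rσ = 11586.6 km
Rhumb: Δφ = -0.1222, Δλ = -2.3422, Δψ = -0.1427, q = Δφ/Δψ = 0.8562 → d_rh = R√(Δφ²+q²Δλ²) = 12780.8 km
Excess = (12780.8 − 11586.6) / 11586.6 = 1194.2 / 11586.6 = 10.31% ≈ 10.3%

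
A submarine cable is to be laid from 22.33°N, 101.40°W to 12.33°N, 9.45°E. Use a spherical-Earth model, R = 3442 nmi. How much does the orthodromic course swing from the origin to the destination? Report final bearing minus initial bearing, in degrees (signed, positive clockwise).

At departure: θ₁ = atan2(sin Δλ cos φ₂, cos φ₁ sin φ₂ − sin φ₁ cos φ₂ cos Δλ) = 70.15°
At arrival: θ₂ = atan2(sin Δλ cos φ₁, −cos φ₂ sin φ₁ + sin φ₂ cos φ₁ cos Δλ) = 117.05°
Δθ = θ₂ − θ₁ = +46.9°

+46.9°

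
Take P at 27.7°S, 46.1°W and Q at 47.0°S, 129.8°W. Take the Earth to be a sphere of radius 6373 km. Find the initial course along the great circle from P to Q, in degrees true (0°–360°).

227.9°

θ = atan2( sin Δλ·cos φ₂ ,  cos φ₁ sin φ₂ − sin φ₁ cos φ₂ cos Δλ )
  = atan2(-0.6779, -0.6127) = 227.89°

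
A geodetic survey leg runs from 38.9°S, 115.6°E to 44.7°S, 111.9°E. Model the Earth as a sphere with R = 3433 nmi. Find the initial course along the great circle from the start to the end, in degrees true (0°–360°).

N = sin Δλ·cos φ₂ = -0.0459;  D = cos φ₁ sin φ₂ − sin φ₁ cos φ₂ cos Δλ = -0.1020
initial course = atan2(N, D) = 204.22°

204.2°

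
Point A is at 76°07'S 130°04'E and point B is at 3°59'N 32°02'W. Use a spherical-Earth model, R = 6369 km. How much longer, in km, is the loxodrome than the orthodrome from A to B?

2694 km

Great circle: cos σ = sin φ₁ sin φ₂ + cos φ₁ cos φ₂ cos Δλ,  σ = 1.8705 rad → d_gc = 11913.1 km
Rhumb line: Δψ = +2.1754, q = Δφ/Δψ = 0.6427, d_rh = R√(Δφ²+q²Δλ²) = 14607.5 km
Excess = 14607.5 − 11913.1 = 2694.4 ≈ 2694 km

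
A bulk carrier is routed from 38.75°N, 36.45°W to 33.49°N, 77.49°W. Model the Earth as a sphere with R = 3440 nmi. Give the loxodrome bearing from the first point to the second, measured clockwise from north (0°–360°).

261.0°

Meridional parts: M(φ₁)=+0.7347, M(φ₂)=+0.6210 → ΔM = -0.1137;  Δλ = -0.7163 rad
tan C = Δλ / ΔM = +6.2980 → C = 260.98°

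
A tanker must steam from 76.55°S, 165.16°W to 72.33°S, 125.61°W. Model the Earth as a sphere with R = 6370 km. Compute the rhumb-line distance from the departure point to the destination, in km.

Rhumb course C = atan2(Δλ, Δψ) with Δψ = ln[tan(π/4+φ₂/2)/tan(π/4+φ₁/2)] = +0.2763, Δλ = +0.6903 → C = 68.19°
d = R·|Δφ| / |cos C| = 6370·0.07365 / 0.37155 = 1263 km

1263 km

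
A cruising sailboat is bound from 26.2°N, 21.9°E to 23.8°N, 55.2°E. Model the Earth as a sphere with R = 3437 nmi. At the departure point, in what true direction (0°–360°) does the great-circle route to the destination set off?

87.2°

N = sin Δλ·cos φ₂ = +0.5023;  D = cos φ₁ sin φ₂ − sin φ₁ cos φ₂ cos Δλ = +0.0245
initial course = atan2(N, D) = 87.21°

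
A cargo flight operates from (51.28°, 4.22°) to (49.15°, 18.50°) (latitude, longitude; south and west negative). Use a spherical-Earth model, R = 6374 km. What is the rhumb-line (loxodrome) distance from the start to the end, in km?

1044 km

Rhumb course C = atan2(Δλ, Δψ) with Δψ = ln[tan(π/4+φ₂/2)/tan(π/4+φ₁/2)] = -0.0581, Δλ = +0.2492 → C = 103.12°
d = R·|Δφ| / |cos C| = 6374·0.03718 / 0.22706 = 1044 km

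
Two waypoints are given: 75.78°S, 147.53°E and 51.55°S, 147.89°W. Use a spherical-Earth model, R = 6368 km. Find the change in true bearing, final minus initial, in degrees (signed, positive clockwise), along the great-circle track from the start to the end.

-60.2°

At departure: θ₁ = atan2(sin Δλ cos φ₂, cos φ₁ sin φ₂ − sin φ₁ cos φ₂ cos Δλ) = 83.26°
At arrival: θ₂ = atan2(sin Δλ cos φ₁, −cos φ₂ sin φ₁ + sin φ₂ cos φ₁ cos Δλ) = 23.10°
Δθ = θ₂ − θ₁ = -60.2°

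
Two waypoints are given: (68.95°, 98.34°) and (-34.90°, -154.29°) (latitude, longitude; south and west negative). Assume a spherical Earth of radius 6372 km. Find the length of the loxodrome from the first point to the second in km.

Δψ = ln[tan(π/4+φ₂/2)/tan(π/4+φ₁/2)] = -2.3338;  Δφ = -1.8125 rad,  Δλ = +1.8740 rad
q = Δφ/Δψ = 0.7766
d = R·√(Δφ² + q²Δλ²) = 6372·2.32451 = 14812 km

14812 km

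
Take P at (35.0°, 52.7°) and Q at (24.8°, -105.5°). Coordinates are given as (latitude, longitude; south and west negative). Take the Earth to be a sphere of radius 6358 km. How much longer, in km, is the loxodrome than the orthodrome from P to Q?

2273 km

Great circle: cos σ = sin φ₁ sin φ₂ + cos φ₁ cos φ₂ cos Δλ,  σ = 2.0374 rad → d_gc = 12953.69 km
Rhumb line: Δψ = -0.2058, q = Δφ/Δψ = 0.8650, d_rh = R√(Δφ²+q²Δλ²) = 15227.17 km
Excess = 15227.17 − 12953.69 = 2273.48 ≈ 2273 km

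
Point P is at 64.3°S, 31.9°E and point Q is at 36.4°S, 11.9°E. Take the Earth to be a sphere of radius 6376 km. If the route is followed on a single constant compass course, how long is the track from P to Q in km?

3391 km

Rhumb course C = atan2(Δλ, Δψ) with Δψ = ln[tan(π/4+φ₂/2)/tan(π/4+φ₁/2)] = +0.7950, Δλ = -0.3491 → C = 336.29°
d = R·|Δφ| / |cos C| = 6376·0.48695 / 0.91562 = 3391 km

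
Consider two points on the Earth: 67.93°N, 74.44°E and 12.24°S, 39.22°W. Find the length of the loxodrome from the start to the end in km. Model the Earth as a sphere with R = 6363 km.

13054 km

Δψ = ln[tan(π/4+φ₂/2)/tan(π/4+φ₁/2)] = -1.8500;  Δφ = -1.3992 rad,  Δλ = -1.9837 rad
q = Δφ/Δψ = 0.7564
d = R·√(Δφ² + q²Δλ²) = 6363·2.05161 = 13054 km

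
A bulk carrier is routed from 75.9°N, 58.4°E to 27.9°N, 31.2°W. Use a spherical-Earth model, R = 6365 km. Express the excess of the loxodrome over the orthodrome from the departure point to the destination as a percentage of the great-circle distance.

7.3%

Great circle: σ = 1.0980 rad → d_gc = Rσ = 6989.1 km
Rhumb: Δφ = -0.8378, Δλ = -1.5638, Δψ = -1.5827, q = Δφ/Δψ = 0.5293 → d_rh = R√(Δφ²+q²Δλ²) = 7496.2 km
Excess = (7496.2 − 6989.1) / 6989.1 = 507.1 / 6989.1 = 7.26% ≈ 7.3%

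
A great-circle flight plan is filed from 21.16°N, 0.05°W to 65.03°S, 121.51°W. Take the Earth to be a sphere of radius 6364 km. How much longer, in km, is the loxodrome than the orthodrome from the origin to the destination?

832 km

Great circle: cos σ = sin φ₁ sin φ₂ + cos φ₁ cos φ₂ cos Δλ,  σ = 2.1326 rad → d_gc = 13571.7 km
Rhumb line: Δψ = -1.8857, q = Δφ/Δψ = 0.7977, d_rh = R√(Δφ²+q²Δλ²) = 14404.0 km
Excess = 14404.0 − 13571.7 = 832.3 ≈ 832 km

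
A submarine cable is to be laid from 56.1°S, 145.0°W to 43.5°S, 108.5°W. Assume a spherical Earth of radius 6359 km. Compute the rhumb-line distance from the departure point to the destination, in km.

2947 km

Rhumb course C = atan2(Δλ, Δψ) with Δψ = ln[tan(π/4+φ₂/2)/tan(π/4+φ₁/2)] = +0.3434, Δλ = +0.6370 → C = 61.68°
d = R·|Δφ| / |cos C| = 6359·0.21991 / 0.47445 = 2947 km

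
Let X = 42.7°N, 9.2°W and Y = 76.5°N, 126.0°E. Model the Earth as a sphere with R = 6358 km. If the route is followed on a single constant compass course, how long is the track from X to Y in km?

Rhumb course C = atan2(Δλ, Δψ) with Δψ = ln[tan(π/4+φ₂/2)/tan(π/4+φ₁/2)] = +1.3083, Δλ = +2.3597 → C = 60.99°
d = R·|Δφ| / |cos C| = 6358·0.58992 / 0.48491 = 7735 km

7735 km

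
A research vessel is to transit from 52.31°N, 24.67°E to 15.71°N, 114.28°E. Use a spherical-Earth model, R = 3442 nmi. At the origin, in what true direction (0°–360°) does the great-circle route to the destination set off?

80.5°

θ = atan2( sin Δλ·cos φ₂ ,  cos φ₁ sin φ₂ − sin φ₁ cos φ₂ cos Δλ )
  = atan2(+0.9626, +0.1604) = 80.54°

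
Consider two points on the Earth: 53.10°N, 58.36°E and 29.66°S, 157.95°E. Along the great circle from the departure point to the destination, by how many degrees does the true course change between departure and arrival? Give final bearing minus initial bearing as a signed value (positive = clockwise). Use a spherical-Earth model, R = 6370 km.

+35.5°

At departure: θ₁ = atan2(sin Δλ cos φ₂, cos φ₁ sin φ₂ − sin φ₁ cos φ₂ cos Δλ) = 101.95°
At arrival: θ₂ = atan2(sin Δλ cos φ₁, −cos φ₂ sin φ₁ + sin φ₂ cos φ₁ cos Δλ) = 137.47°
Δθ = θ₂ − θ₁ = +35.5°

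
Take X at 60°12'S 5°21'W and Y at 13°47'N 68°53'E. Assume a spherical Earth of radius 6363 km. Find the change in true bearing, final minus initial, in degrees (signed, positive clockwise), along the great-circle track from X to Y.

-40.9°

Initial bearing θ₁ = atan2(sin Δλ cos φ₂, cos φ₁ sin φ₂ − sin φ₁ cos φ₂ cos Δλ) = 69.61°
Final bearing θ₂ = (initial bearing from the destination back to the start) + 180° = 28.66°
Δθ = θ₂ − θ₁ = -40.9°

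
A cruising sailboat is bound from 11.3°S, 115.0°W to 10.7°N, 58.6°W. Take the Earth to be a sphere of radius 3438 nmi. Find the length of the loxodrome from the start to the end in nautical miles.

3613 nmi

Δψ = ln[tan(π/4+φ₂/2)/tan(π/4+φ₁/2)] = +0.3864;  Δφ = +0.3840 rad,  Δλ = +0.9844 rad
q = Δφ/Δψ = 0.9938
d = R·√(Δφ² + q²Δλ²) = 3438·1.05094 = 3613 nmi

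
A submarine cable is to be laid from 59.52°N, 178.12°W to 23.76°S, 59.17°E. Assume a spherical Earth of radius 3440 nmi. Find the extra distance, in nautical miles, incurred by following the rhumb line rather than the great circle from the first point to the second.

355 nmi

Great circle: cos σ = sin φ₁ sin φ₂ + cos φ₁ cos φ₂ cos Δλ,  σ = 2.2119 rad → d_gc = 7609.0 nmi
Rhumb line: Δψ = -1.7274, q = Δφ/Δψ = 0.8414, d_rh = R√(Δφ²+q²Δλ²) = 7964.3 nmi
Excess = 7964.3 − 7609.0 = 355.3 ≈ 355 nmi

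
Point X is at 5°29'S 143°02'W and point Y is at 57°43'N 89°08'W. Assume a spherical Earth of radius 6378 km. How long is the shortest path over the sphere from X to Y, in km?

Haversine: a = sin²(Δφ/2)+cos φ₁ cos φ₂ sin²(Δλ/2) = 0.38377;  σ = 2·atan2(√a,√(1−a))
σ = 76.558° → d = Rσ = 6378·1.33618 = 8522 km

8522 km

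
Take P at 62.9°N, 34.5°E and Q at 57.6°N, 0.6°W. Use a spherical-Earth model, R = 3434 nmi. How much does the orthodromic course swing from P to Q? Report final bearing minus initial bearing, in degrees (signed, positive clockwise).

Initial bearing θ₁ = atan2(sin Δλ cos φ₂, cos φ₁ sin φ₂ − sin φ₁ cos φ₂ cos Δλ) = 268.95°
Final bearing θ₂ = (initial bearing from the destination back to the start) + 180° = 238.21°
Δθ = θ₂ − θ₁ = -30.7°

-30.7°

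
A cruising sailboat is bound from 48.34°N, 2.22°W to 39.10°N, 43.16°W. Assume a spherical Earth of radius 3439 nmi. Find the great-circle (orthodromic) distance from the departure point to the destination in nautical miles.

Haversine: a = sin²(Δφ/2)+cos φ₁ cos φ₂ sin²(Δλ/2) = 0.06958;  σ = 2·atan2(√a,√(1−a))
σ = 30.588° → d = Rσ = 3439·0.53386 = 1836 nmi

1836 nmi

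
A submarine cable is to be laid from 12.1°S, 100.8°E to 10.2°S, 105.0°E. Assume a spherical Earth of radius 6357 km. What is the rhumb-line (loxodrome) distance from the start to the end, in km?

503 km

Δψ = ln[tan(π/4+φ₂/2)/tan(π/4+φ₁/2)] = +0.0338;  Δφ = +0.0332 rad,  Δλ = +0.0733 rad
q = Δφ/Δψ = 0.9811
d = R·√(Δφ² + q²Δλ²) = 6357·0.07919 = 503 km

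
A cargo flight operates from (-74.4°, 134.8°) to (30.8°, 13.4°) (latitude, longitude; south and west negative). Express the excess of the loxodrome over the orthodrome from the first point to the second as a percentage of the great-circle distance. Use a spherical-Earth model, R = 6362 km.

Great circle: σ = 2.2313 rad → d_gc = Rσ = 14195.6 km
Rhumb: Δφ = +1.8361, Δλ = -2.1188, Δψ = +2.5534, q = Δφ/Δψ = 0.7191 → d_rh = R√(Δφ²+q²Δλ²) = 15179.2 km
Excess = (15179.2 − 14195.6) / 14195.6 = 983.6 / 14195.6 = 6.93% ≈ 6.9%

6.9%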